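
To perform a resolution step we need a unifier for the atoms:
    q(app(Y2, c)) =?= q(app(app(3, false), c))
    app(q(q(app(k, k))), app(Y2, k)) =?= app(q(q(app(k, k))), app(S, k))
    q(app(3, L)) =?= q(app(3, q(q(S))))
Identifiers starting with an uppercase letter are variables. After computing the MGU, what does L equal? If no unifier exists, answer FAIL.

q(q(app(3, false)))

Decompose q/1: app(Y2, c) =?= app(app(3, false), c).
Decompose app/2: Y2 =?= app(3, false),  c =?= c.
Bind Y2 := app(3, false); substituting into the one remaining equation that mentions Y2 gives: app(q(q(app(k, k))), app(app(3, false), k)) =?= app(q(q(app(k, k))), app(S, k)).
Delete trivial equation c =?= c.
Decompose app/2: q(q(app(k, k))) =?= q(q(app(k, k))),  app(app(3, false), k) =?= app(S, k).
Delete trivial equation q(q(app(k, k))) =?= q(q(app(k, k))).
Decompose app/2: app(3, false) =?= S,  k =?= k.
Bind S := app(3, false); substituting into the one remaining equation that mentions S gives: q(app(3, L)) =?= q(app(3, q(q(app(3, false))))).
Delete trivial equation k =?= k.
Decompose q/1: app(3, L) =?= app(3, q(q(app(3, false)))).
Decompose app/2: 3 =?= 3,  L =?= q(q(app(3, false))).
Delete trivial equation 3 =?= 3.
Bind L := q(q(app(3, false))).
MGU = { Y2 ↦ app(3, false), S ↦ app(3, false), L ↦ q(q(app(3, false))) }, so L ↦ q(q(app(3, false))).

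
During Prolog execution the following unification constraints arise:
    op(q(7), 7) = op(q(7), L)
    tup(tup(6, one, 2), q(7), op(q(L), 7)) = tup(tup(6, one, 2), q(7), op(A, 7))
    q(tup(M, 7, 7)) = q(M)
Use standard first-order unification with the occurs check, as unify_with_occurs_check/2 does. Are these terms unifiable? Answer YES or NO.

Decompose op/2: q(7) = q(7),  7 = L.
Delete trivial equation q(7) = q(7).
Bind L := 7; substituting into the one remaining equation that mentions L gives: tup(tup(6, one, 2), q(7), op(q(7), 7)) = tup(tup(6, one, 2), q(7), op(A, 7)).
Decompose tup/3: tup(6, one, 2) = tup(6, one, 2),  q(7) = q(7),  op(q(7), 7) = op(A, 7).
Delete trivial equation tup(6, one, 2) = tup(6, one, 2).
Delete trivial equation q(7) = q(7).
Decompose op/2: q(7) = A,  7 = 7.
Bind A := q(7); no other remaining equation mentions A.
Delete trivial equation 7 = 7.
Decompose q/1: tup(M, 7, 7) = M.
Occurs check fails: M occurs in tup(M, 7, 7); the equation M = tup(M, 7, 7) has no finite solution.

NO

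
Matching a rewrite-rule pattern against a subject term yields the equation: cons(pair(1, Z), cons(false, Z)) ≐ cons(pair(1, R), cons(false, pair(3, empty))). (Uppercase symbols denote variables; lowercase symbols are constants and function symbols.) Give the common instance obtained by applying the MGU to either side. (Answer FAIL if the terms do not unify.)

Decompose cons/2: pair(1, Z) ≐ pair(1, R),  cons(false, Z) ≐ cons(false, pair(3, empty)).
Decompose pair/2: 1 ≐ 1,  Z ≐ R.
Delete trivial equation 1 ≐ 1.
Bind Z := R; substituting into the remaining equation gives: cons(false, R) ≐ cons(false, pair(3, empty)).
Decompose cons/2: false ≐ false,  R ≐ pair(3, empty).
Delete trivial equation false ≐ false.
Bind R := pair(3, empty). Substituting into the earlier binding gives Z := pair(3, empty).
Applying the MGU to either side gives cons(pair(1, pair(3, empty)), cons(false, pair(3, empty))).

cons(pair(1, pair(3, empty)), cons(false, pair(3, empty)))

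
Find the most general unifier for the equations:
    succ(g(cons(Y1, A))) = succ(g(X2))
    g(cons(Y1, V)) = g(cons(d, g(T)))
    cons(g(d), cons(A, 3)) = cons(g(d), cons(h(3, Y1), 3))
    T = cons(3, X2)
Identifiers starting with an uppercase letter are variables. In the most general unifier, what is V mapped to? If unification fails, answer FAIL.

Decompose succ/1: g(cons(Y1, A)) = g(X2).
Decompose g/1: cons(Y1, A) = X2.
Bind X2 := cons(Y1, A); substituting into the one remaining equation that mentions X2 gives: T = cons(3, cons(Y1, A)).
Decompose g/1: cons(Y1, V) = cons(d, g(T)).
Decompose cons/2: Y1 = d,  V = g(T).
Bind Y1 := d; substituting into the 2 remaining equations that mention Y1 gives: cons(g(d), cons(A, 3)) = cons(g(d), cons(h(3, d), 3)),  T = cons(3, cons(d, A)). Substituting into the earlier binding gives X2 := cons(d, A).
Bind V := g(T); no other remaining equation mentions V.
Decompose cons/2: g(d) = g(d),  cons(A, 3) = cons(h(3, d), 3).
Delete trivial equation g(d) = g(d).
Decompose cons/2: A = h(3, d),  3 = 3.
Bind A := h(3, d); substituting into the one remaining equation that mentions A gives: T = cons(3, cons(d, h(3, d))). Substituting into the earlier binding gives X2 := cons(d, h(3, d)).
Delete trivial equation 3 = 3.
Bind T := cons(3, cons(d, h(3, d))). Substituting into the earlier binding gives V := g(cons(3, cons(d, h(3, d)))).
MGU = { X2 := cons(d, h(3, d)), Y1 := d, V := g(cons(3, cons(d, h(3, d)))), A := h(3, d), T := cons(3, cons(d, h(3, d))) }, so V := g(cons(3, cons(d, h(3, d)))).

g(cons(3, cons(d, h(3, d))))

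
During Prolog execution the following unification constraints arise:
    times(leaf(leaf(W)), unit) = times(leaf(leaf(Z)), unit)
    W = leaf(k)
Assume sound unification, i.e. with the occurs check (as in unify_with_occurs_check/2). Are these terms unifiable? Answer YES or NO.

Decompose times/2: leaf(leaf(W)) = leaf(leaf(Z)),  unit = unit.
Decompose leaf/1: leaf(W) = leaf(Z).
Decompose leaf/1: W = Z.
Bind W := Z; substituting into the one remaining equation that mentions W gives: Z = leaf(k).
Delete trivial equation unit = unit.
Bind Z := leaf(k). Substituting into the earlier binding gives W := leaf(k).
No equations remain and no clash or occurs-check failure arose, so a unifier exists.

YES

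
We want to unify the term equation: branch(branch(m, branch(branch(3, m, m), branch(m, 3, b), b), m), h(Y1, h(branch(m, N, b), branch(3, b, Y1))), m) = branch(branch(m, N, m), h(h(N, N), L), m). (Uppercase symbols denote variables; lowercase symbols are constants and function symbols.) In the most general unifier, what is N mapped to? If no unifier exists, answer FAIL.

branch(branch(3, m, m), branch(m, 3, b), b)

Decompose branch/3: branch(m, branch(branch(3, m, m), branch(m, 3, b), b), m) = branch(m, N, m),  h(Y1, h(branch(m, N, b), branch(3, b, Y1))) = h(h(N, N), L),  m = m.
Decompose branch/3: m = m,  branch(branch(3, m, m), branch(m, 3, b), b) = N,  m = m.
Delete trivial equation m = m.
Bind N := branch(branch(3, m, m), branch(m, 3, b), b); substituting into the one remaining equation that mentions N gives: h(Y1, h(branch(m, branch(branch(3, m, m), branch(m, 3, b), b), b), branch(3, b, Y1))) = h(h(branch(branch(3, m, m), branch(m, 3, b), b), branch(branch(3, m, m), branch(m, 3, b), b)), L).
Delete trivial equation m = m.
Decompose h/2: Y1 = h(branch(branch(3, m, m), branch(m, 3, b), b), branch(branch(3, m, m), branch(m, 3, b), b)),  h(branch(m, branch(branch(3, m, m), branch(m, 3, b), b), b), branch(3, b, Y1)) = L.
Bind Y1 := h(branch(branch(3, m, m), branch(m, 3, b), b), branch(branch(3, m, m), branch(m, 3, b), b)); substituting into the one remaining equation that mentions Y1 gives: h(branch(m, branch(branch(3, m, m), branch(m, 3, b), b), b), branch(3, b, h(branch(branch(3, m, m), branch(m, 3, b), b), branch(branch(3, m, m), branch(m, 3, b), b)))) = L.
Bind L := h(branch(m, branch(branch(3, m, m), branch(m, 3, b), b), b), branch(3, b, h(branch(branch(3, m, m), branch(m, 3, b), b), branch(branch(3, m, m), branch(m, 3, b), b)))); no other remaining equation mentions L.
Delete trivial equation m = m.
MGU = { N -> branch(branch(3, m, m), branch(m, 3, b), b), Y1 -> h(branch(branch(3, m, m), branch(m, 3, b), b), branch(branch(3, m, m), branch(m, 3, b), b)), L -> h(branch(m, branch(branch(3, m, m), branch(m, 3, b), b), b), branch(3, b, h(branch(branch(3, m, m), branch(m, 3, b), b), branch(branch(3, m, m), branch(m, 3, b), b)))) }, so N -> branch(branch(3, m, m), branch(m, 3, b), b).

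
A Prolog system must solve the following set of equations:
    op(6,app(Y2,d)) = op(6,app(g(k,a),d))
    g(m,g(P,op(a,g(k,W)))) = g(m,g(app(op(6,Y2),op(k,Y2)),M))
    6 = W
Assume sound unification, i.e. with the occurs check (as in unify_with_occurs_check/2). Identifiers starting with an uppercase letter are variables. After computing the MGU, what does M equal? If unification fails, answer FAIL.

op(a,g(k,6))

Decompose op/2: 6 = 6,  app(Y2,d) = app(g(k,a),d).
Delete trivial equation 6 = 6.
Decompose app/2: Y2 = g(k,a),  d = d.
Bind Y2 := g(k,a); substituting into the one remaining equation that mentions Y2 gives: g(m,g(P,op(a,g(k,W)))) = g(m,g(app(op(6,g(k,a)),op(k,g(k,a))),M)).
Delete trivial equation d = d.
Decompose g/2: m = m,  g(P,op(a,g(k,W))) = g(app(op(6,g(k,a)),op(k,g(k,a))),M).
Delete trivial equation m = m.
Decompose g/2: P = app(op(6,g(k,a)),op(k,g(k,a))),  op(a,g(k,W)) = M.
Bind P := app(op(6,g(k,a)),op(k,g(k,a))); no other remaining equation mentions P.
Bind M := op(a,g(k,W)); no other remaining equation mentions M.
Bind W := 6. Substituting into the earlier binding gives M := op(a,g(k,6)).
MGU = { Y2 -> g(k,a), P -> app(op(6,g(k,a)),op(k,g(k,a))), M -> op(a,g(k,6)), W -> 6 }, so M -> op(a,g(k,6)).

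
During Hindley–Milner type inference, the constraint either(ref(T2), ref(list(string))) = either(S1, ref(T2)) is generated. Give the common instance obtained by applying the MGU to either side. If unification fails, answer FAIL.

Decompose either/2: ref(T2) = S1,  ref(list(string)) = ref(T2).
Bind S1 := ref(T2); no other remaining equation mentions S1.
Decompose ref/1: list(string) = T2.
Bind T2 := list(string). Substituting into the earlier binding gives S1 := ref(list(string)).
Applying the MGU to either side gives either(ref(list(string)), ref(list(string))).

either(ref(list(string)), ref(list(string)))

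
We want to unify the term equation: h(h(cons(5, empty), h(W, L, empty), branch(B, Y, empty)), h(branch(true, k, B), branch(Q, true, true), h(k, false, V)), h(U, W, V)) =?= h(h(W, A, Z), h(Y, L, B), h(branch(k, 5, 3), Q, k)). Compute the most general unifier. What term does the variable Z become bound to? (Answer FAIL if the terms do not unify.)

Decompose h/3: h(cons(5, empty), h(W, L, empty), branch(B, Y, empty)) =?= h(W, A, Z),  h(branch(true, k, B), branch(Q, true, true), h(k, false, V)) =?= h(Y, L, B),  h(U, W, V) =?= h(branch(k, 5, 3), Q, k).
Decompose h/3: cons(5, empty) =?= W,  h(W, L, empty) =?= A,  branch(B, Y, empty) =?= Z.
Bind W := cons(5, empty); substituting into the 2 remaining equations that mention W gives: h(cons(5, empty), L, empty) =?= A,  h(U, cons(5, empty), V) =?= h(branch(k, 5, 3), Q, k).
Bind A := h(cons(5, empty), L, empty); no other remaining equation mentions A.
Bind Z := branch(B, Y, empty); no other remaining equation mentions Z.
Decompose h/3: branch(true, k, B) =?= Y,  branch(Q, true, true) =?= L,  h(k, false, V) =?= B.
Bind Y := branch(true, k, B); no other remaining equation mentions Y. Substituting into the earlier binding gives Z := branch(B, branch(true, k, B), empty).
Bind L := branch(Q, true, true); no other remaining equation mentions L. Substituting into the earlier binding gives A := h(cons(5, empty), branch(Q, true, true), empty).
Bind B := h(k, false, V); no other remaining equation mentions B. Substituting into the earlier bindings gives Z := branch(h(k, false, V), branch(true, k, h(k, false, V)), empty), Y := branch(true, k, h(k, false, V)).
Decompose h/3: U =?= branch(k, 5, 3),  cons(5, empty) =?= Q,  V =?= k.
Bind U := branch(k, 5, 3); no other remaining equation mentions U.
Bind Q := cons(5, empty); no other remaining equation mentions Q. Substituting into the earlier bindings gives A := h(cons(5, empty), branch(cons(5, empty), true, true), empty), L := branch(cons(5, empty), true, true).
Bind V := k. Substituting into the earlier bindings gives Z := branch(h(k, false, k), branch(true, k, h(k, false, k)), empty), Y := branch(true, k, h(k, false, k)), B := h(k, false, k).
MGU = { W -> cons(5, empty), A -> h(cons(5, empty), branch(cons(5, empty), true, true), empty), Z -> branch(h(k, false, k), branch(true, k, h(k, false, k)), empty), Y -> branch(true, k, h(k, false, k)), L -> branch(cons(5, empty), true, true), B -> h(k, false, k), U -> branch(k, 5, 3), Q -> cons(5, empty), V -> k }, so Z -> branch(h(k, false, k), branch(true, k, h(k, false, k)), empty).

branch(h(k, false, k), branch(true, k, h(k, false, k)), empty)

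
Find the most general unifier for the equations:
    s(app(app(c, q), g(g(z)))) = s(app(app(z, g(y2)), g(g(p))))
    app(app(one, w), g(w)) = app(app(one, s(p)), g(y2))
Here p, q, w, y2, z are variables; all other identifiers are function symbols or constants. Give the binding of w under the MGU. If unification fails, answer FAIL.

Decompose s/1: app(app(c, q), g(g(z))) = app(app(z, g(y2)), g(g(p))).
Decompose app/2: app(c, q) = app(z, g(y2)),  g(g(z)) = g(g(p)).
Decompose app/2: c = z,  q = g(y2).
Bind z := c; substituting into the one remaining equation that mentions z gives: g(g(c)) = g(g(p)).
Bind q := g(y2); no other remaining equation mentions q.
Decompose g/1: g(c) = g(p).
Decompose g/1: c = p.
Bind p := c; substituting into the remaining equation gives: app(app(one, w), g(w)) = app(app(one, s(c)), g(y2)).
Decompose app/2: app(one, w) = app(one, s(c)),  g(w) = g(y2).
Decompose app/2: one = one,  w = s(c).
Delete trivial equation one = one.
Bind w := s(c); substituting into the remaining equation gives: g(s(c)) = g(y2).
Decompose g/1: s(c) = y2.
Bind y2 := s(c). Substituting into the earlier binding gives q := g(s(c)).
MGU = { z := c, q := g(s(c)), p := c, w := s(c), y2 := s(c) }, so w := s(c).

s(c)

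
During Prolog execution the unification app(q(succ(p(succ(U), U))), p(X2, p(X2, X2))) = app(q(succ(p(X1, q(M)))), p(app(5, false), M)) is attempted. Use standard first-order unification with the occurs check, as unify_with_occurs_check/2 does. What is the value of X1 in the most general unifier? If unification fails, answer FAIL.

Decompose app/2: q(succ(p(succ(U), U))) = q(succ(p(X1, q(M)))),  p(X2, p(X2, X2)) = p(app(5, false), M).
Decompose q/1: succ(p(succ(U), U)) = succ(p(X1, q(M))).
Decompose succ/1: p(succ(U), U) = p(X1, q(M)).
Decompose p/2: succ(U) = X1,  U = q(M).
Bind X1 := succ(U); no other remaining equation mentions X1.
Bind U := q(M); no other remaining equation mentions U. Substituting into the earlier binding gives X1 := succ(q(M)).
Decompose p/2: X2 = app(5, false),  p(X2, X2) = M.
Bind X2 := app(5, false); substituting into the remaining equation gives: p(app(5, false), app(5, false)) = M.
Bind M := p(app(5, false), app(5, false)). Substituting into the earlier bindings gives X1 := succ(q(p(app(5, false), app(5, false)))), U := q(p(app(5, false), app(5, false))).
MGU = { X1 = succ(q(p(app(5, false), app(5, false)))), U = q(p(app(5, false), app(5, false))), X2 = app(5, false), M = p(app(5, false), app(5, false)) }, so X1 = succ(q(p(app(5, false), app(5, false)))).

succ(q(p(app(5, false), app(5, false))))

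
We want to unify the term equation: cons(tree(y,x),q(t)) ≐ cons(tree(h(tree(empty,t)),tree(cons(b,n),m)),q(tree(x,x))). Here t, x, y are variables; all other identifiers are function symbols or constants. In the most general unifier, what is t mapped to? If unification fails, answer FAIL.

tree(tree(cons(b,n),m),tree(cons(b,n),m))

Decompose cons/2: tree(y,x) ≐ tree(h(tree(empty,t)),tree(cons(b,n),m)),  q(t) ≐ q(tree(x,x)).
Decompose tree/2: y ≐ h(tree(empty,t)),  x ≐ tree(cons(b,n),m).
Bind y := h(tree(empty,t)); no other remaining equation mentions y.
Bind x := tree(cons(b,n),m); substituting into the remaining equation gives: q(t) ≐ q(tree(tree(cons(b,n),m),tree(cons(b,n),m))).
Decompose q/1: t ≐ tree(tree(cons(b,n),m),tree(cons(b,n),m)).
Bind t := tree(tree(cons(b,n),m),tree(cons(b,n),m)). Substituting into the earlier binding gives y := h(tree(empty,tree(tree(cons(b,n),m),tree(cons(b,n),m)))).
MGU = { y := h(tree(empty,tree(tree(cons(b,n),m),tree(cons(b,n),m)))), x := tree(cons(b,n),m), t := tree(tree(cons(b,n),m),tree(cons(b,n),m)) }, so t := tree(tree(cons(b,n),m),tree(cons(b,n),m)).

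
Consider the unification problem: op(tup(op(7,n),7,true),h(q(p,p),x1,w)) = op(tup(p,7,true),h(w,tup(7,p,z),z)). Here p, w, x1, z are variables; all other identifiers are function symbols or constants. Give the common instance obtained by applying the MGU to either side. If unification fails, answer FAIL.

op(tup(op(7,n),7,true),h(q(op(7,n),op(7,n)),tup(7,op(7,n),q(op(7,n),op(7,n))),q(op(7,n),op(7,n))))

Decompose op/2: tup(op(7,n),7,true) = tup(p,7,true),  h(q(p,p),x1,w) = h(w,tup(7,p,z),z).
Decompose tup/3: op(7,n) = p,  7 = 7,  true = true.
Bind p := op(7,n); substituting into the one remaining equation that mentions p gives: h(q(op(7,n),op(7,n)),x1,w) = h(w,tup(7,op(7,n),z),z).
Delete trivial equation 7 = 7.
Delete trivial equation true = true.
Decompose h/3: q(op(7,n),op(7,n)) = w,  x1 = tup(7,op(7,n),z),  w = z.
Bind w := q(op(7,n),op(7,n)); substituting into the one remaining equation that mentions w gives: q(op(7,n),op(7,n)) = z.
Bind x1 := tup(7,op(7,n),z); no other remaining equation mentions x1.
Bind z := q(op(7,n),op(7,n)). Substituting into the earlier binding gives x1 := tup(7,op(7,n),q(op(7,n),op(7,n))).
Applying the MGU to either side gives op(tup(op(7,n),7,true),h(q(op(7,n),op(7,n)),tup(7,op(7,n),q(op(7,n),op(7,n))),q(op(7,n),op(7,n)))).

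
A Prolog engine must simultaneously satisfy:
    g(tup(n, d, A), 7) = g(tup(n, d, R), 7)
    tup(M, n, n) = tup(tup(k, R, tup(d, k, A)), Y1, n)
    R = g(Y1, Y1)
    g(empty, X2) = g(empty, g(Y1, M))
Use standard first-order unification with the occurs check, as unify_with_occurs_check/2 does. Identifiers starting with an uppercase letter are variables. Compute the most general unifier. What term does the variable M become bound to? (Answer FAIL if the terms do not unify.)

Decompose g/2: tup(n, d, A) = tup(n, d, R),  7 = 7.
Decompose tup/3: n = n,  d = d,  A = R.
Delete trivial equation n = n.
Delete trivial equation d = d.
Bind A := R; substituting into the one remaining equation that mentions A gives: tup(M, n, n) = tup(tup(k, R, tup(d, k, R)), Y1, n).
Delete trivial equation 7 = 7.
Decompose tup/3: M = tup(k, R, tup(d, k, R)),  n = Y1,  n = n.
Bind M := tup(k, R, tup(d, k, R)); substituting into the one remaining equation that mentions M gives: g(empty, X2) = g(empty, g(Y1, tup(k, R, tup(d, k, R)))).
Bind Y1 := n; substituting into the 2 remaining equations that mention Y1 gives: R = g(n, n),  g(empty, X2) = g(empty, g(n, tup(k, R, tup(d, k, R)))).
Delete trivial equation n = n.
Bind R := g(n, n); substituting into the remaining equation gives: g(empty, X2) = g(empty, g(n, tup(k, g(n, n), tup(d, k, g(n, n))))). Substituting into the earlier bindings gives A := g(n, n), M := tup(k, g(n, n), tup(d, k, g(n, n))).
Decompose g/2: empty = empty,  X2 = g(n, tup(k, g(n, n), tup(d, k, g(n, n)))).
Delete trivial equation empty = empty.
Bind X2 := g(n, tup(k, g(n, n), tup(d, k, g(n, n)))).
MGU = { A = g(n, n), M = tup(k, g(n, n), tup(d, k, g(n, n))), Y1 = n, R = g(n, n), X2 = g(n, tup(k, g(n, n), tup(d, k, g(n, n)))) }, so M = tup(k, g(n, n), tup(d, k, g(n, n))).

tup(k, g(n, n), tup(d, k, g(n, n)))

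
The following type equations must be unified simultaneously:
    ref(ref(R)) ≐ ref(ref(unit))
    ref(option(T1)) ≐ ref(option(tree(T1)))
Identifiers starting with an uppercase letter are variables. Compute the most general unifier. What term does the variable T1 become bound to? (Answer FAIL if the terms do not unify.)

FAIL

Decompose ref/1: ref(R) ≐ ref(unit).
Decompose ref/1: R ≐ unit.
Bind R := unit; no other remaining equation mentions R.
Decompose ref/1: option(T1) ≐ option(tree(T1)).
Decompose option/1: T1 ≐ tree(T1).
Occurs check fails: T1 occurs in tree(T1); the equation T1 ≐ tree(T1) has no finite solution.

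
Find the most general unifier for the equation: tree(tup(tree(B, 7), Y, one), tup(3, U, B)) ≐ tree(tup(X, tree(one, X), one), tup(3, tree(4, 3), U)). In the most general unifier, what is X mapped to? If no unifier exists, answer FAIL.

Decompose tree/2: tup(tree(B, 7), Y, one) ≐ tup(X, tree(one, X), one),  tup(3, U, B) ≐ tup(3, tree(4, 3), U).
Decompose tup/3: tree(B, 7) ≐ X,  Y ≐ tree(one, X),  one ≐ one.
Bind X := tree(B, 7); substituting into the one remaining equation that mentions X gives: Y ≐ tree(one, tree(B, 7)).
Bind Y := tree(one, tree(B, 7)); no other remaining equation mentions Y.
Delete trivial equation one ≐ one.
Decompose tup/3: 3 ≐ 3,  U ≐ tree(4, 3),  B ≐ U.
Delete trivial equation 3 ≐ 3.
Bind U := tree(4, 3); substituting into the remaining equation gives: B ≐ tree(4, 3).
Bind B := tree(4, 3). Substituting into the earlier bindings gives X := tree(tree(4, 3), 7), Y := tree(one, tree(tree(4, 3), 7)).
MGU = { X -> tree(tree(4, 3), 7), Y -> tree(one, tree(tree(4, 3), 7)), U -> tree(4, 3), B -> tree(4, 3) }, so X -> tree(tree(4, 3), 7).

tree(tree(4, 3), 7)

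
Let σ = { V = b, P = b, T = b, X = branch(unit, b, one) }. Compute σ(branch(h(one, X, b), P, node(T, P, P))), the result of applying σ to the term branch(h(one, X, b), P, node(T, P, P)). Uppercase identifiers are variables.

Replace each occurrence of P with b.
Replace each occurrence of T with b.
Replace each occurrence of X with branch(unit, b, one).
Result: branch(h(one, branch(unit, b, one), b), b, node(b, b, b)).

branch(h(one, branch(unit, b, one), b), b, node(b, b, b))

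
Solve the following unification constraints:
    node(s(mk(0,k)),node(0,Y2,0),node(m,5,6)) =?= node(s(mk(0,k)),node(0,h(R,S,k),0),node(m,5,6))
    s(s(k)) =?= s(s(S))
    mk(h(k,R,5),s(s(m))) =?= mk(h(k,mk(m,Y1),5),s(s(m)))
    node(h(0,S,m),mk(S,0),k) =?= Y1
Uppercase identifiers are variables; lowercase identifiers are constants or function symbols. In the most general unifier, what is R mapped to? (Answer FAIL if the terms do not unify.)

mk(m,node(h(0,k,m),mk(k,0),k))

Decompose node/3: s(mk(0,k)) =?= s(mk(0,k)),  node(0,Y2,0) =?= node(0,h(R,S,k),0),  node(m,5,6) =?= node(m,5,6).
Delete trivial equation s(mk(0,k)) =?= s(mk(0,k)).
Decompose node/3: 0 =?= 0,  Y2 =?= h(R,S,k),  0 =?= 0.
Delete trivial equation 0 =?= 0.
Bind Y2 := h(R,S,k); no other remaining equation mentions Y2.
Delete trivial equation 0 =?= 0.
Delete trivial equation node(m,5,6) =?= node(m,5,6).
Decompose s/1: s(k) =?= s(S).
Decompose s/1: k =?= S.
Bind S := k; substituting into the one remaining equation that mentions S gives: node(h(0,k,m),mk(k,0),k) =?= Y1. Substituting into the earlier binding gives Y2 := h(R,k,k).
Decompose mk/2: h(k,R,5) =?= h(k,mk(m,Y1),5),  s(s(m)) =?= s(s(m)).
Decompose h/3: k =?= k,  R =?= mk(m,Y1),  5 =?= 5.
Delete trivial equation k =?= k.
Bind R := mk(m,Y1); no other remaining equation mentions R. Substituting into the earlier binding gives Y2 := h(mk(m,Y1),k,k).
Delete trivial equation 5 =?= 5.
Delete trivial equation s(s(m)) =?= s(s(m)).
Bind Y1 := node(h(0,k,m),mk(k,0),k). Substituting into the earlier bindings gives Y2 := h(mk(m,node(h(0,k,m),mk(k,0),k)),k,k), R := mk(m,node(h(0,k,m),mk(k,0),k)).
MGU = { Y2 ↦ h(mk(m,node(h(0,k,m),mk(k,0),k)),k,k), S ↦ k, R ↦ mk(m,node(h(0,k,m),mk(k,0),k)), Y1 ↦ node(h(0,k,m),mk(k,0),k) }, so R ↦ mk(m,node(h(0,k,m),mk(k,0),k)).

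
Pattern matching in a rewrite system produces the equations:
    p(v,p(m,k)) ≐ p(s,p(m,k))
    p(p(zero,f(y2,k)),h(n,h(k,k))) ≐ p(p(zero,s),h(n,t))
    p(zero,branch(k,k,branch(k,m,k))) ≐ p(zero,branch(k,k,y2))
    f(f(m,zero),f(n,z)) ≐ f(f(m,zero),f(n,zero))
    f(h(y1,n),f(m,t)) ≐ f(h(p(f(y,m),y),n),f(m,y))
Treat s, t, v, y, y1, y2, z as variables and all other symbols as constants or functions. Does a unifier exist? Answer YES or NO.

Decompose p/2: v ≐ s,  p(m,k) ≐ p(m,k).
Bind v := s; no other remaining equation mentions v.
Delete trivial equation p(m,k) ≐ p(m,k).
Decompose p/2: p(zero,f(y2,k)) ≐ p(zero,s),  h(n,h(k,k)) ≐ h(n,t).
Decompose p/2: zero ≐ zero,  f(y2,k) ≐ s.
Delete trivial equation zero ≐ zero.
Bind s := f(y2,k); no other remaining equation mentions s. Substituting into the earlier binding gives v := f(y2,k).
Decompose h/2: n ≐ n,  h(k,k) ≐ t.
Delete trivial equation n ≐ n.
Bind t := h(k,k); substituting into the one remaining equation that mentions t gives: f(h(y1,n),f(m,h(k,k))) ≐ f(h(p(f(y,m),y),n),f(m,y)).
Decompose p/2: zero ≐ zero,  branch(k,k,branch(k,m,k)) ≐ branch(k,k,y2).
Delete trivial equation zero ≐ zero.
Decompose branch/3: k ≐ k,  k ≐ k,  branch(k,m,k) ≐ y2.
Delete trivial equation k ≐ k.
Delete trivial equation k ≐ k.
Bind y2 := branch(k,m,k); no other remaining equation mentions y2. Substituting into the earlier bindings gives v := f(branch(k,m,k),k), s := f(branch(k,m,k),k).
Decompose f/2: f(m,zero) ≐ f(m,zero),  f(n,z) ≐ f(n,zero).
Delete trivial equation f(m,zero) ≐ f(m,zero).
Decompose f/2: n ≐ n,  z ≐ zero.
Delete trivial equation n ≐ n.
Bind z := zero; no other remaining equation mentions z.
Decompose f/2: h(y1,n) ≐ h(p(f(y,m),y),n),  f(m,h(k,k)) ≐ f(m,y).
Decompose h/2: y1 ≐ p(f(y,m),y),  n ≐ n.
Bind y1 := p(f(y,m),y); no other remaining equation mentions y1.
Delete trivial equation n ≐ n.
Decompose f/2: m ≐ m,  h(k,k) ≐ y.
Delete trivial equation m ≐ m.
Bind y := h(k,k). Substituting into the earlier binding gives y1 := p(f(h(k,k),m),h(k,k)).
No equations remain and no clash or occurs-check failure arose, so a unifier exists.

YES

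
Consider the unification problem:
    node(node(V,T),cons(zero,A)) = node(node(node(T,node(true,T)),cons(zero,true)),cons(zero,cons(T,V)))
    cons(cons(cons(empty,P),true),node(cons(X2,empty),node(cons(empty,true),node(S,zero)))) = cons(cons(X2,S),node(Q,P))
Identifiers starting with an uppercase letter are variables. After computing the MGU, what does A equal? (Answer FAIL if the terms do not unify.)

cons(cons(zero,true),node(cons(zero,true),node(true,cons(zero,true))))

Decompose node/2: node(V,T) = node(node(T,node(true,T)),cons(zero,true)),  cons(zero,A) = cons(zero,cons(T,V)).
Decompose node/2: V = node(T,node(true,T)),  T = cons(zero,true).
Bind V := node(T,node(true,T)); substituting into the one remaining equation that mentions V gives: cons(zero,A) = cons(zero,cons(T,node(T,node(true,T)))).
Bind T := cons(zero,true); substituting into the one remaining equation that mentions T gives: cons(zero,A) = cons(zero,cons(cons(zero,true),node(cons(zero,true),node(true,cons(zero,true))))). Substituting into the earlier binding gives V := node(cons(zero,true),node(true,cons(zero,true))).
Decompose cons/2: zero = zero,  A = cons(cons(zero,true),node(cons(zero,true),node(true,cons(zero,true)))).
Delete trivial equation zero = zero.
Bind A := cons(cons(zero,true),node(cons(zero,true),node(true,cons(zero,true)))); no other remaining equation mentions A.
Decompose cons/2: cons(cons(empty,P),true) = cons(X2,S),  node(cons(X2,empty),node(cons(empty,true),node(S,zero))) = node(Q,P).
Decompose cons/2: cons(empty,P) = X2,  true = S.
Bind X2 := cons(empty,P); substituting into the one remaining equation that mentions X2 gives: node(cons(cons(empty,P),empty),node(cons(empty,true),node(S,zero))) = node(Q,P).
Bind S := true; substituting into the remaining equation gives: node(cons(cons(empty,P),empty),node(cons(empty,true),node(true,zero))) = node(Q,P).
Decompose node/2: cons(cons(empty,P),empty) = Q,  node(cons(empty,true),node(true,zero)) = P.
Bind Q := cons(cons(empty,P),empty); no other remaining equation mentions Q.
Bind P := node(cons(empty,true),node(true,zero)). Substituting into the earlier bindings gives X2 := cons(empty,node(cons(empty,true),node(true,zero))), Q := cons(cons(empty,node(cons(empty,true),node(true,zero))),empty).
MGU = { V := node(cons(zero,true),node(true,cons(zero,true))), T := cons(zero,true), A := cons(cons(zero,true),node(cons(zero,true),node(true,cons(zero,true)))), X2 := cons(empty,node(cons(empty,true),node(true,zero))), S := true, Q := cons(cons(empty,node(cons(empty,true),node(true,zero))),empty), P := node(cons(empty,true),node(true,zero)) }, so A := cons(cons(zero,true),node(cons(zero,true),node(true,cons(zero,true)))).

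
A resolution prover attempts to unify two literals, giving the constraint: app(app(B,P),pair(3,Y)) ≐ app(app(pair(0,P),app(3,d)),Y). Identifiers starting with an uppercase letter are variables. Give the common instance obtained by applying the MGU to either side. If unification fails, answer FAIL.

Decompose app/2: app(B,P) ≐ app(pair(0,P),app(3,d)),  pair(3,Y) ≐ Y.
Decompose app/2: B ≐ pair(0,P),  P ≐ app(3,d).
Bind B := pair(0,P); no other remaining equation mentions B.
Bind P := app(3,d); no other remaining equation mentions P. Substituting into the earlier binding gives B := pair(0,app(3,d)).
Occurs check fails: Y occurs in pair(3,Y); the equation Y ≐ pair(3,Y) has no finite solution.

FAIL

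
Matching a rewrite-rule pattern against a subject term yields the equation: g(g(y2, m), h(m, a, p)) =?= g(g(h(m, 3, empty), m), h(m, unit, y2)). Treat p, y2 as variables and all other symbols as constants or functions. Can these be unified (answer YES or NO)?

NO

Decompose g/2: g(y2, m) =?= g(h(m, 3, empty), m),  h(m, a, p) =?= h(m, unit, y2).
Decompose g/2: y2 =?= h(m, 3, empty),  m =?= m.
Bind y2 := h(m, 3, empty); substituting into the one remaining equation that mentions y2 gives: h(m, a, p) =?= h(m, unit, h(m, 3, empty)).
Delete trivial equation m =?= m.
Decompose h/3: m =?= m,  a =?= unit,  p =?= h(m, 3, empty).
Delete trivial equation m =?= m.
Clash: constants a and unit differ; no unifier exists.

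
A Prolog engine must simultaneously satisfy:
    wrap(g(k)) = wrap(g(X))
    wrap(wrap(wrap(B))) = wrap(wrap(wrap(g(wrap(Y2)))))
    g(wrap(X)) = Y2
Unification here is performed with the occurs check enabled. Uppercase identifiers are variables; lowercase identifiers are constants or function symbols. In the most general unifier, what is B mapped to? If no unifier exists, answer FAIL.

g(wrap(g(wrap(k))))

Decompose wrap/1: g(k) = g(X).
Decompose g/1: k = X.
Bind X := k; substituting into the one remaining equation that mentions X gives: g(wrap(k)) = Y2.
Decompose wrap/1: wrap(wrap(B)) = wrap(wrap(g(wrap(Y2)))).
Decompose wrap/1: wrap(B) = wrap(g(wrap(Y2))).
Decompose wrap/1: B = g(wrap(Y2)).
Bind B := g(wrap(Y2)); no other remaining equation mentions B.
Bind Y2 := g(wrap(k)). Substituting into the earlier binding gives B := g(wrap(g(wrap(k)))).
MGU = { X = k, B = g(wrap(g(wrap(k)))), Y2 = g(wrap(k)) }, so B = g(wrap(g(wrap(k)))).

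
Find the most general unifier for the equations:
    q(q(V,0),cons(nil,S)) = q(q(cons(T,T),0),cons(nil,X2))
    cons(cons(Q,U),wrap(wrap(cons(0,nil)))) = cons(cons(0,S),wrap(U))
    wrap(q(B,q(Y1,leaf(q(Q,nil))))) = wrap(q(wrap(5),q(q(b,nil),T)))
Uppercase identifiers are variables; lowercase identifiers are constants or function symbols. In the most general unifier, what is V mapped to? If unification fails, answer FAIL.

cons(leaf(q(0,nil)),leaf(q(0,nil)))

Decompose q/2: q(V,0) = q(cons(T,T),0),  cons(nil,S) = cons(nil,X2).
Decompose q/2: V = cons(T,T),  0 = 0.
Bind V := cons(T,T); no other remaining equation mentions V.
Delete trivial equation 0 = 0.
Decompose cons/2: nil = nil,  S = X2.
Delete trivial equation nil = nil.
Bind S := X2; substituting into the one remaining equation that mentions S gives: cons(cons(Q,U),wrap(wrap(cons(0,nil)))) = cons(cons(0,X2),wrap(U)).
Decompose cons/2: cons(Q,U) = cons(0,X2),  wrap(wrap(cons(0,nil))) = wrap(U).
Decompose cons/2: Q = 0,  U = X2.
Bind Q := 0; substituting into the one remaining equation that mentions Q gives: wrap(q(B,q(Y1,leaf(q(0,nil))))) = wrap(q(wrap(5),q(q(b,nil),T))).
Bind U := X2; substituting into the one remaining equation that mentions U gives: wrap(wrap(cons(0,nil))) = wrap(X2).
Decompose wrap/1: wrap(cons(0,nil)) = X2.
Bind X2 := wrap(cons(0,nil)); no other remaining equation mentions X2. Substituting into the earlier bindings gives S := wrap(cons(0,nil)), U := wrap(cons(0,nil)).
Decompose wrap/1: q(B,q(Y1,leaf(q(0,nil)))) = q(wrap(5),q(q(b,nil),T)).
Decompose q/2: B = wrap(5),  q(Y1,leaf(q(0,nil))) = q(q(b,nil),T).
Bind B := wrap(5); no other remaining equation mentions B.
Decompose q/2: Y1 = q(b,nil),  leaf(q(0,nil)) = T.
Bind Y1 := q(b,nil); no other remaining equation mentions Y1.
Bind T := leaf(q(0,nil)). Substituting into the earlier binding gives V := cons(leaf(q(0,nil)),leaf(q(0,nil))).
MGU = { V ↦ cons(leaf(q(0,nil)),leaf(q(0,nil))), S ↦ wrap(cons(0,nil)), Q ↦ 0, U ↦ wrap(cons(0,nil)), X2 ↦ wrap(cons(0,nil)), B ↦ wrap(5), Y1 ↦ q(b,nil), T ↦ leaf(q(0,nil)) }, so V ↦ cons(leaf(q(0,nil)),leaf(q(0,nil))).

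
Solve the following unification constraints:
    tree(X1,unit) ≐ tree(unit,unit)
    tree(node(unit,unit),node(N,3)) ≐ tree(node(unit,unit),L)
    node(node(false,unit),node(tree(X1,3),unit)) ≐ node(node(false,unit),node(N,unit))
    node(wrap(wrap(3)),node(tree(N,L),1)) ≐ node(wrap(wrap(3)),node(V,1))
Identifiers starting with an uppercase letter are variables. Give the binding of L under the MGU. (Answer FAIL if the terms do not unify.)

node(tree(unit,3),3)

Decompose tree/2: X1 ≐ unit,  unit ≐ unit.
Bind X1 := unit; substituting into the one remaining equation that mentions X1 gives: node(node(false,unit),node(tree(unit,3),unit)) ≐ node(node(false,unit),node(N,unit)).
Delete trivial equation unit ≐ unit.
Decompose tree/2: node(unit,unit) ≐ node(unit,unit),  node(N,3) ≐ L.
Delete trivial equation node(unit,unit) ≐ node(unit,unit).
Bind L := node(N,3); substituting into the one remaining equation that mentions L gives: node(wrap(wrap(3)),node(tree(N,node(N,3)),1)) ≐ node(wrap(wrap(3)),node(V,1)).
Decompose node/2: node(false,unit) ≐ node(false,unit),  node(tree(unit,3),unit) ≐ node(N,unit).
Delete trivial equation node(false,unit) ≐ node(false,unit).
Decompose node/2: tree(unit,3) ≐ N,  unit ≐ unit.
Bind N := tree(unit,3); substituting into the one remaining equation that mentions N gives: node(wrap(wrap(3)),node(tree(tree(unit,3),node(tree(unit,3),3)),1)) ≐ node(wrap(wrap(3)),node(V,1)). Substituting into the earlier binding gives L := node(tree(unit,3),3).
Delete trivial equation unit ≐ unit.
Decompose node/2: wrap(wrap(3)) ≐ wrap(wrap(3)),  node(tree(tree(unit,3),node(tree(unit,3),3)),1) ≐ node(V,1).
Delete trivial equation wrap(wrap(3)) ≐ wrap(wrap(3)).
Decompose node/2: tree(tree(unit,3),node(tree(unit,3),3)) ≐ V,  1 ≐ 1.
Bind V := tree(tree(unit,3),node(tree(unit,3),3)); no other remaining equation mentions V.
Delete trivial equation 1 ≐ 1.
MGU = { X1 := unit, L := node(tree(unit,3),3), N := tree(unit,3), V := tree(tree(unit,3),node(tree(unit,3),3)) }, so L := node(tree(unit,3),3).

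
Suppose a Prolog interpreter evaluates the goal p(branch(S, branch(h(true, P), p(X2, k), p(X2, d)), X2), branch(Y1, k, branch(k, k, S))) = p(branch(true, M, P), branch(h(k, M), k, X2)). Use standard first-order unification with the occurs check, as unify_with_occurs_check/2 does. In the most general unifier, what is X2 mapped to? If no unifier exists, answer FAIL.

branch(k, k, true)

Decompose p/2: branch(S, branch(h(true, P), p(X2, k), p(X2, d)), X2) = branch(true, M, P),  branch(Y1, k, branch(k, k, S)) = branch(h(k, M), k, X2).
Decompose branch/3: S = true,  branch(h(true, P), p(X2, k), p(X2, d)) = M,  X2 = P.
Bind S := true; substituting into the one remaining equation that mentions S gives: branch(Y1, k, branch(k, k, true)) = branch(h(k, M), k, X2).
Bind M := branch(h(true, P), p(X2, k), p(X2, d)); substituting into the one remaining equation that mentions M gives: branch(Y1, k, branch(k, k, true)) = branch(h(k, branch(h(true, P), p(X2, k), p(X2, d))), k, X2).
Bind X2 := P; substituting into the remaining equation gives: branch(Y1, k, branch(k, k, true)) = branch(h(k, branch(h(true, P), p(P, k), p(P, d))), k, P). Substituting into the earlier binding gives M := branch(h(true, P), p(P, k), p(P, d)).
Decompose branch/3: Y1 = h(k, branch(h(true, P), p(P, k), p(P, d))),  k = k,  branch(k, k, true) = P.
Bind Y1 := h(k, branch(h(true, P), p(P, k), p(P, d))); no other remaining equation mentions Y1.
Delete trivial equation k = k.
Bind P := branch(k, k, true). Substituting into the earlier bindings gives M := branch(h(true, branch(k, k, true)), p(branch(k, k, true), k), p(branch(k, k, true), d)), X2 := branch(k, k, true), Y1 := h(k, branch(h(true, branch(k, k, true)), p(branch(k, k, true), k), p(branch(k, k, true), d))).
MGU = { S -> true, M -> branch(h(true, branch(k, k, true)), p(branch(k, k, true), k), p(branch(k, k, true), d)), X2 -> branch(k, k, true), Y1 -> h(k, branch(h(true, branch(k, k, true)), p(branch(k, k, true), k), p(branch(k, k, true), d))), P -> branch(k, k, true) }, so X2 -> branch(k, k, true).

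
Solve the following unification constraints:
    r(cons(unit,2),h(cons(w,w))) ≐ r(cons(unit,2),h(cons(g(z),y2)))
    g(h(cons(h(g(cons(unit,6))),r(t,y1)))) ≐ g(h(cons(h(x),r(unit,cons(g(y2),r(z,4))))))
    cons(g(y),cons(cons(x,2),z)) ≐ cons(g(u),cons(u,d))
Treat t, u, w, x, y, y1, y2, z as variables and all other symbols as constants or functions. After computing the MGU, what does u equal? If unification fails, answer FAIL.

cons(g(cons(unit,6)),2)

Decompose r/2: cons(unit,2) ≐ cons(unit,2),  h(cons(w,w)) ≐ h(cons(g(z),y2)).
Delete trivial equation cons(unit,2) ≐ cons(unit,2).
Decompose h/1: cons(w,w) ≐ cons(g(z),y2).
Decompose cons/2: w ≐ g(z),  w ≐ y2.
Bind w := g(z); substituting into the one remaining equation that mentions w gives: g(z) ≐ y2.
Bind y2 := g(z); substituting into the one remaining equation that mentions y2 gives: g(h(cons(h(g(cons(unit,6))),r(t,y1)))) ≐ g(h(cons(h(x),r(unit,cons(g(g(z)),r(z,4)))))).
Decompose g/1: h(cons(h(g(cons(unit,6))),r(t,y1))) ≐ h(cons(h(x),r(unit,cons(g(g(z)),r(z,4))))).
Decompose h/1: cons(h(g(cons(unit,6))),r(t,y1)) ≐ cons(h(x),r(unit,cons(g(g(z)),r(z,4)))).
Decompose cons/2: h(g(cons(unit,6))) ≐ h(x),  r(t,y1) ≐ r(unit,cons(g(g(z)),r(z,4))).
Decompose h/1: g(cons(unit,6)) ≐ x.
Bind x := g(cons(unit,6)); substituting into the one remaining equation that mentions x gives: cons(g(y),cons(cons(g(cons(unit,6)),2),z)) ≐ cons(g(u),cons(u,d)).
Decompose r/2: t ≐ unit,  y1 ≐ cons(g(g(z)),r(z,4)).
Bind t := unit; no other remaining equation mentions t.
Bind y1 := cons(g(g(z)),r(z,4)); no other remaining equation mentions y1.
Decompose cons/2: g(y) ≐ g(u),  cons(cons(g(cons(unit,6)),2),z) ≐ cons(u,d).
Decompose g/1: y ≐ u.
Bind y := u; no other remaining equation mentions y.
Decompose cons/2: cons(g(cons(unit,6)),2) ≐ u,  z ≐ d.
Bind u := cons(g(cons(unit,6)),2); no other remaining equation mentions u. Substituting into the earlier binding gives y := cons(g(cons(unit,6)),2).
Bind z := d. Substituting into the earlier bindings gives w := g(d), y2 := g(d), y1 := cons(g(g(d)),r(d,4)).
MGU = { w := g(d), y2 := g(d), x := g(cons(unit,6)), t := unit, y1 := cons(g(g(d)),r(d,4)), y := cons(g(cons(unit,6)),2), u := cons(g(cons(unit,6)),2), z := d }, so u := cons(g(cons(unit,6)),2).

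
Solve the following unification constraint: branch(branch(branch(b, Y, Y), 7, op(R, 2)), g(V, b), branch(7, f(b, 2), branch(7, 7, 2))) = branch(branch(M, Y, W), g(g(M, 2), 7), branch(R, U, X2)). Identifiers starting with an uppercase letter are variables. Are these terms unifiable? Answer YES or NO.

Decompose branch/3: branch(branch(b, Y, Y), 7, op(R, 2)) = branch(M, Y, W),  g(V, b) = g(g(M, 2), 7),  branch(7, f(b, 2), branch(7, 7, 2)) = branch(R, U, X2).
Decompose branch/3: branch(b, Y, Y) = M,  7 = Y,  op(R, 2) = W.
Bind M := branch(b, Y, Y); substituting into the one remaining equation that mentions M gives: g(V, b) = g(g(branch(b, Y, Y), 2), 7).
Bind Y := 7; substituting into the one remaining equation that mentions Y gives: g(V, b) = g(g(branch(b, 7, 7), 2), 7). Substituting into the earlier binding gives M := branch(b, 7, 7).
Bind W := op(R, 2); no other remaining equation mentions W.
Decompose g/2: V = g(branch(b, 7, 7), 2),  b = 7.
Bind V := g(branch(b, 7, 7), 2); no other remaining equation mentions V.
Clash: constants b and 7 differ; no unifier exists.

NO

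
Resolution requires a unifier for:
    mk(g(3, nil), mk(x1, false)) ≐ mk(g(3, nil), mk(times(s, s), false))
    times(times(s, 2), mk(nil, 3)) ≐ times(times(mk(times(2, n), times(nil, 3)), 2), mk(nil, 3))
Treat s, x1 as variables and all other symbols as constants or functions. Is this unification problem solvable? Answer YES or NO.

YES

Decompose mk/2: g(3, nil) ≐ g(3, nil),  mk(x1, false) ≐ mk(times(s, s), false).
Delete trivial equation g(3, nil) ≐ g(3, nil).
Decompose mk/2: x1 ≐ times(s, s),  false ≐ false.
Bind x1 := times(s, s); no other remaining equation mentions x1.
Delete trivial equation false ≐ false.
Decompose times/2: times(s, 2) ≐ times(mk(times(2, n), times(nil, 3)), 2),  mk(nil, 3) ≐ mk(nil, 3).
Decompose times/2: s ≐ mk(times(2, n), times(nil, 3)),  2 ≐ 2.
Bind s := mk(times(2, n), times(nil, 3)); no other remaining equation mentions s. Substituting into the earlier binding gives x1 := times(mk(times(2, n), times(nil, 3)), mk(times(2, n), times(nil, 3))).
Delete trivial equation 2 ≐ 2.
Delete trivial equation mk(nil, 3) ≐ mk(nil, 3).
No equations remain and no clash or occurs-check failure arose, so a unifier exists.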